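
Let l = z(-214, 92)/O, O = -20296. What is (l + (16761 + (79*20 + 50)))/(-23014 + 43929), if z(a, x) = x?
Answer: 93315911/106122710 ≈ 0.87932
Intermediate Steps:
l = -23/5074 (l = 92/(-20296) = 92*(-1/20296) = -23/5074 ≈ -0.0045329)
(l + (16761 + (79*20 + 50)))/(-23014 + 43929) = (-23/5074 + (16761 + (79*20 + 50)))/(-23014 + 43929) = (-23/5074 + (16761 + (1580 + 50)))/20915 = (-23/5074 + (16761 + 1630))*(1/20915) = (-23/5074 + 18391)*(1/20915) = (93315911/5074)*(1/20915) = 93315911/106122710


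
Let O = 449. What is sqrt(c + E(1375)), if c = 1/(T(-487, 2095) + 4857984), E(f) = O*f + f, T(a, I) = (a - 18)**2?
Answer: sqrt(16175895264842731759)/5113009 ≈ 786.61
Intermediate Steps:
T(a, I) = (-18 + a)**2
E(f) = 450*f (E(f) = 449*f + f = 450*f)
c = 1/5113009 (c = 1/((-18 - 487)**2 + 4857984) = 1/((-505)**2 + 4857984) = 1/(255025 + 4857984) = 1/5113009 ≈ 1.9558e-7)
sqrt(c + E(1375)) = sqrt(1/5113009 + 450*1375) = sqrt(1/5113009 + 618750) = sqrt(3163674318751/5113009) = sqrt(16175895264842731759)/5113009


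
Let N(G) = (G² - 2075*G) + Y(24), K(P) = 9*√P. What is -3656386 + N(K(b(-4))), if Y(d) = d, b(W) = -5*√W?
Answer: -3656362 - 810*I - 18675*√5*(1 - I) ≈ -3.6981e+6 + 40949.0*I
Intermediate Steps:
N(G) = 24 + G² - 2075*G (N(G) = (G² - 2075*G) + 24 = 24 + G² - 2075*G)
-3656386 + N(K(b(-4))) = -3656386 + (24 + (9*√(-10*I))² - 18675*√(-10*I)) = -3656386 + (24 + (9*(√10*√(-I)))² - 18675*√10*√(-I)) = -3656386 + (24 + (9*√10*√(-I))² - 18675*√10*√(-I)) = -3656386 + (24 - 810*I - 18675*√10*√(-I)) = -3656362 - 810*I - 18675*√10*√(-I)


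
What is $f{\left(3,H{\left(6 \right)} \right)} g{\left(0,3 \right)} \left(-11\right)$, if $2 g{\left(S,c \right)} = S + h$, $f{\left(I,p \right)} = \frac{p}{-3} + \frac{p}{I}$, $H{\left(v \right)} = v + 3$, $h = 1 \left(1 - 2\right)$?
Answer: $0$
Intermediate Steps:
$h = -1$ ($h = 1 \left(-1\right) = -1$)
$H{\left(v \right)} = 3 + v$
$f{\left(I,p \right)} = - \frac{p}{3} + \frac{p}{I}$ ($f{\left(I,p \right)} = p \left(- \frac{1}{3}\right) + \frac{p}{I} = - \frac{p}{3} + \frac{p}{I}$)
$g{\left(S,c \right)} = - \frac{1}{2} + \frac{S}{2}$ ($g{\left(S,c \right)} = \frac{S - 1}{2} = \frac{-1 + S}{2} = - \frac{1}{2} + \frac{S}{2}$)
$f{\left(3,H{\left(6 \right)} \right)} g{\left(0,3 \right)} \left(-11\right) = \left(- \frac{3 + 6}{3} + \frac{3 + 6}{3}\right) \left(- \frac{1}{2} + \frac{1}{2} \cdot 0\right) \left(-11\right) = \left(\left(- \frac{1}{3}\right) 9 + 9 \cdot \frac{1}{3}\right) \left(- \frac{1}{2} + 0\right) \left(-11\right) = \left(-3 + 3\right) \left(- \frac{1}{2}\right) \left(-11\right) = 0 \left(- \frac{1}{2}\right) \left(-11\right) = 0 \left(-11\right) = 0$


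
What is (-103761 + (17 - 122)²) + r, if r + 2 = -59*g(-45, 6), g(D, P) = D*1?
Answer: -90083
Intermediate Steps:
g(D, P) = D
r = 2653 (r = -2 - 59*(-45) = -2 + 2655 = 2653)
(-103761 + (17 - 122)²) + r = (-103761 + (17 - 122)²) + 2653 = (-103761 + (-105)²) + 2653 = (-103761 + 11025) + 2653 = -92736 + 2653 = -90083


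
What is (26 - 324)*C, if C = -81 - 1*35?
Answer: 34568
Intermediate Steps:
C = -116 (C = -81 - 35 = -116)
(26 - 324)*C = (26 - 324)*(-116) = -298*(-116) = 34568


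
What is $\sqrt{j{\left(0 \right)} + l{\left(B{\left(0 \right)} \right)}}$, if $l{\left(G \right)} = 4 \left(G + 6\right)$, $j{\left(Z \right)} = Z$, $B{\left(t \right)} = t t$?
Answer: $2 \sqrt{6} \approx 4.899$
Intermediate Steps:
$B{\left(t \right)} = t^{2}$
$l{\left(G \right)} = 24 + 4 G$ ($l{\left(G \right)} = 4 \left(6 + G\right) = 24 + 4 G$)
$\sqrt{j{\left(0 \right)} + l{\left(B{\left(0 \right)} \right)}} = \sqrt{0 + \left(24 + 4 \cdot 0^{2}\right)} = \sqrt{0 + \left(24 + 4 \cdot 0\right)} = \sqrt{0 + \left(24 + 0\right)} = \sqrt{0 + 24} = \sqrt{24} = 2 \sqrt{6}$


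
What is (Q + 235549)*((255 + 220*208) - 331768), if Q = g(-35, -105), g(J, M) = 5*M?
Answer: -67158813072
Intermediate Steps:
Q = -525 (Q = 5*(-105) = -525)
(Q + 235549)*((255 + 220*208) - 331768) = (-525 + 235549)*((255 + 220*208) - 331768) = 235024*((255 + 45760) - 331768) = 235024*(46015 - 331768) = 235024*(-285753) = -67158813072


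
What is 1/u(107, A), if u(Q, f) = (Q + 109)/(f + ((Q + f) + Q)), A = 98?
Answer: 205/108 ≈ 1.8981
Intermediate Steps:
u(Q, f) = (109 + Q)/(2*Q + 2*f) (u(Q, f) = (109 + Q)/(f + (f + 2*Q)) = (109 + Q)/(2*Q + 2*f))
1/u(107, A) = 1/((109 + 107)/(2*(107 + 98))) = 1/((½)*216/205) = 1/((½)*(1/205)*216) = 1/(108/205) = 205/108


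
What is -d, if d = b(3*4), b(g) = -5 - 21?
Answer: 26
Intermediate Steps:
b(g) = -26
d = -26
-d = -1*(-26) = 26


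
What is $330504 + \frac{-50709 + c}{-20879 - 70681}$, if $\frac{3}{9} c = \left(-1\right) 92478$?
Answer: $\frac{10087091461}{30520} \approx 3.3051 \cdot 10^{5}$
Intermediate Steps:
$c = -277434$ ($c = 3 \left(\left(-1\right) 92478\right) = 3 \left(-92478\right) = -277434$)
$330504 + \frac{-50709 + c}{-20879 - 70681} = 330504 + \frac{-50709 - 277434}{-20879 - 70681} = 330504 - \frac{328143}{-91560} = 330504 - - \frac{109381}{30520} = 330504 + \frac{109381}{30520} = \frac{10087091461}{30520}$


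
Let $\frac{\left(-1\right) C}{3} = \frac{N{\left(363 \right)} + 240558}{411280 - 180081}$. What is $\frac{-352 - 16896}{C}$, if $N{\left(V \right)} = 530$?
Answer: $\frac{124616261}{22602} \approx 5513.5$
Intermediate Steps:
$C = - \frac{723264}{231199}$ ($C = - 3 \frac{530 + 240558}{411280 - 180081} = - 3 \cdot \frac{241088}{231199} = - 3 \cdot 241088 \cdot \frac{1}{231199} = \left(-3\right) \frac{241088}{231199} = - \frac{723264}{231199} \approx -3.1283$)
$\frac{-352 - 16896}{C} = \frac{-352 - 16896}{- \frac{723264}{231199}} = \left(-352 - 16896\right) \left(- \frac{231199}{723264}\right) = \left(-17248\right) \left(- \frac{231199}{723264}\right) = \frac{124616261}{22602}$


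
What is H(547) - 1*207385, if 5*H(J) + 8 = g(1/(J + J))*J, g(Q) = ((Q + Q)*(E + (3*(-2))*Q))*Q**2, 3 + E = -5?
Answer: -135769638593163/654669292 ≈ -2.0739e+5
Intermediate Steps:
E = -8 (E = -3 - 5 = -8)
g(Q) = 2*Q**3*(-8 - 6*Q) (g(Q) = ((Q + Q)*(-8 + (3*(-2))*Q))*Q**2 = ((2*Q)*(-8 - 6*Q))*Q**2 = (2*Q*(-8 - 6*Q))*Q**2 = 2*Q**3*(-8 - 6*Q))
H(J) = -8/5 + (-16 - 6/J)/(40*J**2) (H(J) = -8/5 + (((1/(J + J))**3*(-16 - 12/(J + J)))*J)/5 = -8/5 + (((1/(2*J))**3*(-16 - 12*1/(2*J)))*J)/5 = -8/5 + (((1/(2*J))**3*(-16 - 6/J))*J)/5 = -8/5 + (((1/(8*J**3))*(-16 - 6/J))*J)/5 = -8/5 + (((-16 - 6/J)/(8*J**3))*J)/5 = -8/5 + ((-16 - 6/J)/(8*J**2))/5 = -8/5 + (-16 - 6/J)/(40*J**2))
H(547) - 1*207385 = (1/20)*(-3 - 32*547**3 - 8*547)/547**3 - 1*207385 = (1/20)*(1/163667323)*(-3 - 32*163667323 - 4376) - 207385 = (1/20)*(1/163667323)*(-3 - 5237354336 - 4376) - 207385 = (1/20)*(1/163667323)*(-5237358715) - 207385 = -1047471743/654669292 - 207385 = -135769638593163/654669292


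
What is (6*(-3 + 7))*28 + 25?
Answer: 697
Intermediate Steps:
(6*(-3 + 7))*28 + 25 = (6*4)*28 + 25 = 24*28 + 25 = 672 + 25 = 697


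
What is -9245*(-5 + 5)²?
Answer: 0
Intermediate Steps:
-9245*(-5 + 5)² = -9245*0² = -9245*0 = -1849*0 = 0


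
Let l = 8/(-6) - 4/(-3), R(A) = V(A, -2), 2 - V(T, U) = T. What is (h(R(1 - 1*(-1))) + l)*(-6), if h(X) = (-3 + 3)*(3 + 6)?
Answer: 0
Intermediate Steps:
V(T, U) = 2 - T
R(A) = 2 - A
h(X) = 0 (h(X) = 0*9 = 0)
l = 0 (l = 8*(-⅙) - 4*(-⅓) = -4/3 + 4/3 = 0)
(h(R(1 - 1*(-1))) + l)*(-6) = (0 + 0)*(-6) = 0*(-6) = 0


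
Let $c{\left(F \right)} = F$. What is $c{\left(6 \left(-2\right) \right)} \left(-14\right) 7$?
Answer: $1176$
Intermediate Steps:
$c{\left(6 \left(-2\right) \right)} \left(-14\right) 7 = 6 \left(-2\right) \left(-14\right) 7 = \left(-12\right) \left(-14\right) 7 = 168 \cdot 7 = 1176$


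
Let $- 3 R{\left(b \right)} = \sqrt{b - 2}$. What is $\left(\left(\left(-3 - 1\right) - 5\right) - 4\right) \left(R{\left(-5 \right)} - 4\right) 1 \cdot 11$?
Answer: $572 + \frac{143 i \sqrt{7}}{3} \approx 572.0 + 126.11 i$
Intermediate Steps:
$R{\left(b \right)} = - \frac{\sqrt{-2 + b}}{3}$ ($R{\left(b \right)} = - \frac{\sqrt{b - 2}}{3} = - \frac{\sqrt{-2 + b}}{3}$)
$\left(\left(\left(-3 - 1\right) - 5\right) - 4\right) \left(R{\left(-5 \right)} - 4\right) 1 \cdot 11 = \left(\left(\left(-3 - 1\right) - 5\right) - 4\right) \left(- \frac{\sqrt{-2 - 5}}{3} - 4\right) 1 \cdot 11 = \left(\left(-4 - 5\right) - 4\right) \left(- \frac{\sqrt{-7}}{3} - 4\right) 1 \cdot 11 = \left(-9 - 4\right) \left(- \frac{i \sqrt{7}}{3} - 4\right) 1 \cdot 11 = - 13 \left(- \frac{i \sqrt{7}}{3} - 4\right) 1 \cdot 11 = - 13 \left(-4 - \frac{i \sqrt{7}}{3}\right) 1 \cdot 11 = \left(52 + \frac{13 i \sqrt{7}}{3}\right) 1 \cdot 11 = \left(52 + \frac{13 i \sqrt{7}}{3}\right) 11 = 572 + \frac{143 i \sqrt{7}}{3}$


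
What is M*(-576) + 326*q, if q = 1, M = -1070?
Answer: 616646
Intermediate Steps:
M*(-576) + 326*q = -1070*(-576) + 326*1 = 616320 + 326 = 616646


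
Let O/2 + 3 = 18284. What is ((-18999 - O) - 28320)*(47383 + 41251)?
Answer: -7434708554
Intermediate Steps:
O = 36562 (O = -6 + 2*18284 = -6 + 36568 = 36562)
((-18999 - O) - 28320)*(47383 + 41251) = ((-18999 - 1*36562) - 28320)*(47383 + 41251) = ((-18999 - 36562) - 28320)*88634 = (-55561 - 28320)*88634 = -83881*88634 = -7434708554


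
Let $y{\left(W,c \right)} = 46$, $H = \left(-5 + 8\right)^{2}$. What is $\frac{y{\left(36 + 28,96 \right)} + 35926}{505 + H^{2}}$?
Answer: $\frac{17986}{293} \approx 61.386$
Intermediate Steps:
$H = 9$ ($H = 3^{2} = 9$)
$\frac{y{\left(36 + 28,96 \right)} + 35926}{505 + H^{2}} = \frac{46 + 35926}{505 + 9^{2}} = \frac{35972}{505 + 81} = \frac{35972}{586} = 35972 \cdot \frac{1}{586} = \frac{17986}{293}$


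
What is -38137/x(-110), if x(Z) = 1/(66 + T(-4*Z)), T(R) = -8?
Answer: -2211946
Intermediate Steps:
x(Z) = 1/58 (x(Z) = 1/(66 - 8) = 1/58)
-38137/x(-110) = -38137/1/58 = -38137*58 = -2211946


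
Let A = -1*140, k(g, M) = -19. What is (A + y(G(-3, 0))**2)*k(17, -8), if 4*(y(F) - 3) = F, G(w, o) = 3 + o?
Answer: 38285/16 ≈ 2392.8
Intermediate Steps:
y(F) = 3 + F/4
A = -140
(A + y(G(-3, 0))**2)*k(17, -8) = (-140 + (3 + (3 + 0)/4)**2)*(-19) = (-140 + (3 + (1/4)*3)**2)*(-19) = (-140 + (3 + 3/4)**2)*(-19) = (-140 + (15/4)**2)*(-19) = (-140 + 225/16)*(-19) = -2015/16*(-19) = 38285/16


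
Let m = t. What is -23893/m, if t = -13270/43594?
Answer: 520795721/6635 ≈ 78492.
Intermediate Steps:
t = -6635/21797 (t = -13270*1/43594 = -6635/21797 ≈ -0.30440)
m = -6635/21797 ≈ -0.30440
-23893/m = -23893/(-6635/21797) = -23893*(-21797/6635) = 520795721/6635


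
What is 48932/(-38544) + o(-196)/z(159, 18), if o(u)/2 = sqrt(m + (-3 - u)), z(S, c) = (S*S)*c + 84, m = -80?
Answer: -12233/9636 + sqrt(113)/227571 ≈ -1.2695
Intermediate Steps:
z(S, c) = 84 + c*S**2 (z(S, c) = S**2*c + 84 = c*S**2 + 84 = 84 + c*S**2)
o(u) = 2*sqrt(-83 - u) (o(u) = 2*sqrt(-80 + (-3 - u)) = 2*sqrt(-83 - u))
48932/(-38544) + o(-196)/z(159, 18) = 48932/(-38544) + (2*sqrt(-83 - 1*(-196)))/(84 + 18*159**2) = 48932*(-1/38544) + (2*sqrt(-83 + 196))/(84 + 18*25281) = -12233/9636 + (2*sqrt(113))/(84 + 455058) = -12233/9636 + (2*sqrt(113))/455142 = -12233/9636 + (2*sqrt(113))*(1/455142) = -12233/9636 + sqrt(113)/227571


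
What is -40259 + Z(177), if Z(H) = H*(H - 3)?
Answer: -9461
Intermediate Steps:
Z(H) = H*(-3 + H)
-40259 + Z(177) = -40259 + 177*(-3 + 177) = -40259 + 177*174 = -40259 + 30798 = -9461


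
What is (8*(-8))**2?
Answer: 4096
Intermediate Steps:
(8*(-8))**2 = (-64)**2 = 4096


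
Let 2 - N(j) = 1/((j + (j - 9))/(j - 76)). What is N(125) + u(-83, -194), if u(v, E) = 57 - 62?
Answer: -772/241 ≈ -3.2033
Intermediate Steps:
u(v, E) = -5
N(j) = 2 - (-76 + j)/(-9 + 2*j) (N(j) = 2 - 1/((j + (j - 9))/(j - 76)) = 2 - 1/((j + (-9 + j))/(-76 + j)) = 2 - 1/((-9 + 2*j)/(-76 + j)) = 2 - (-76 + j)/(-9 + 2*j))
N(125) + u(-83, -194) = (58 + 3*125)/(-9 + 2*125) - 5 = (58 + 375)/(-9 + 250) - 5 = 433/241 - 5 = -772/241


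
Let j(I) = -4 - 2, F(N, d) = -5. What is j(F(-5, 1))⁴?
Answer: 1296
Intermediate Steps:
j(I) = -6
j(F(-5, 1))⁴ = (-6)⁴ = 1296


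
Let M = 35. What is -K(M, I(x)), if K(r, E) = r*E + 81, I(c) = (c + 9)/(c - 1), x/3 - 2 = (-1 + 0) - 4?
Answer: -81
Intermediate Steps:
x = -9 (x = 6 + 3*((-1 + 0) - 4) = 6 + 3*(-1 - 4) = 6 + 3*(-5) = 6 - 15 = -9)
I(c) = (9 + c)/(-1 + c)
K(r, E) = 81 + E*r (K(r, E) = E*r + 81 = 81 + E*r)
-K(M, I(x)) = -(81 + ((9 - 9)/(-1 - 9))*35) = -(81 + (0/(-10))*35) = -(81 - ⅒*0*35) = -(81 + 0*35) = -(81 + 0) = -1*81 = -81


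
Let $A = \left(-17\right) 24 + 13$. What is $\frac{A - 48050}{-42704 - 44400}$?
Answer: $\frac{48445}{87104} \approx 0.55617$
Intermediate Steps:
$A = -395$ ($A = -408 + 13 = -395$)
$\frac{A - 48050}{-42704 - 44400} = \frac{-395 - 48050}{-42704 - 44400} = - \frac{48445}{-87104} = \left(-48445\right) \left(- \frac{1}{87104}\right) = \frac{48445}{87104}$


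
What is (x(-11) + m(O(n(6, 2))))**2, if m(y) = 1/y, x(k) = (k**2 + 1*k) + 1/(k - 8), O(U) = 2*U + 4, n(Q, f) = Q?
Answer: 1118434249/92416 ≈ 12102.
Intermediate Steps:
O(U) = 4 + 2*U
x(k) = k + k**2 + 1/(-8 + k) (x(k) = (k**2 + k) + 1/(-8 + k) = (k + k**2) + 1/(-8 + k) = k + k**2 + 1/(-8 + k))
m(y) = 1/y
(x(-11) + m(O(n(6, 2))))**2 = ((1 + (-11)**3 - 8*(-11) - 7*(-11)**2)/(-8 - 11) + 1/(4 + 2*6))**2 = ((1 - 1331 + 88 - 7*121)/(-19) + 1/(4 + 12))**2 = (-(1 - 1331 + 88 - 847)/19 + 1/16)**2 = (-1/19*(-2089) + 1/16)**2 = (2089/19 + 1/16)**2 = (33443/304)**2 = 1118434249/92416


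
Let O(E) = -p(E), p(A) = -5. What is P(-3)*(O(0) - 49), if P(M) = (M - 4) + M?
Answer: 440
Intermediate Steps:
P(M) = -4 + 2*M (P(M) = (-4 + M) + M = -4 + 2*M)
O(E) = 5 (O(E) = -1*(-5) = 5)
P(-3)*(O(0) - 49) = (-4 + 2*(-3))*(5 - 49) = (-4 - 6)*(-44) = -10*(-44) = 440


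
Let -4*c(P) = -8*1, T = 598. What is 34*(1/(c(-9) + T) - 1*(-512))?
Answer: 5222417/300 ≈ 17408.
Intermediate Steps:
c(P) = 2 (c(P) = -(-2) = -¼*(-8) = 2)
34*(1/(c(-9) + T) - 1*(-512)) = 34*(1/(2 + 598) - 1*(-512)) = 34*(1/600 + 512) = 34*(307201/600) = 5222417/300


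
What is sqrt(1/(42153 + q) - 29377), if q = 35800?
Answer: 8*I*sqrt(2789286572685)/77953 ≈ 171.4*I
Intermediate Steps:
sqrt(1/(42153 + q) - 29377) = sqrt(1/(42153 + 35800) - 29377) = sqrt(1/77953 - 29377) = sqrt(-2290025280/77953) = 8*I*sqrt(2789286572685)/77953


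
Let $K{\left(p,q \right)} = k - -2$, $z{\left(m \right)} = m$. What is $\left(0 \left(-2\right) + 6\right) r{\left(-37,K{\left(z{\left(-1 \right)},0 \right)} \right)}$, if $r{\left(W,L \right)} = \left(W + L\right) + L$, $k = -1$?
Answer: $-210$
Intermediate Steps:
$K{\left(p,q \right)} = 1$ ($K{\left(p,q \right)} = -1 - -2 = -1 + 2 = 1$)
$r{\left(W,L \right)} = W + 2 L$ ($r{\left(W,L \right)} = \left(L + W\right) + L = W + 2 L$)
$\left(0 \left(-2\right) + 6\right) r{\left(-37,K{\left(z{\left(-1 \right)},0 \right)} \right)} = \left(0 \left(-2\right) + 6\right) \left(-37 + 2 \cdot 1\right) = \left(0 + 6\right) \left(-37 + 2\right) = 6 \left(-35\right) = -210$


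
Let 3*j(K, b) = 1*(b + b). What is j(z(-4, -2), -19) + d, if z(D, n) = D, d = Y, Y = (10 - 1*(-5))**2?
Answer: 637/3 ≈ 212.33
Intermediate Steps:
Y = 225 (Y = (10 + 5)**2 = 15**2 = 225)
d = 225
j(K, b) = 2*b/3 (j(K, b) = (1*(b + b))/3 = (1*(2*b))/3 = (2*b)/3 = 2*b/3)
j(z(-4, -2), -19) + d = (2/3)*(-19) + 225 = -38/3 + 225 = 637/3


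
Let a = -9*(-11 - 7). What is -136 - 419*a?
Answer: -68014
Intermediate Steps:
a = 162 (a = -9*(-18) = 162)
-136 - 419*a = -136 - 419*162 = -136 - 67878 = -68014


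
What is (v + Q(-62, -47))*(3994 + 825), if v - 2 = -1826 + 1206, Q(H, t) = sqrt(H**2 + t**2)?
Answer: -2978142 + 4819*sqrt(6053) ≈ -2.6032e+6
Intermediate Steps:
v = -618 (v = 2 + (-1826 + 1206) = 2 - 620 = -618)
(v + Q(-62, -47))*(3994 + 825) = (-618 + sqrt((-62)**2 + (-47)**2))*(3994 + 825) = (-618 + sqrt(3844 + 2209))*4819 = (-618 + sqrt(6053))*4819 = -2978142 + 4819*sqrt(6053)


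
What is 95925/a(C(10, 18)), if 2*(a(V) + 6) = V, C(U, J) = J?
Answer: 31975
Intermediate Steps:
a(V) = -6 + V/2
95925/a(C(10, 18)) = 95925/(-6 + (½)*18) = 95925/(-6 + 9) = 95925/3 = 95925*(⅓) = 31975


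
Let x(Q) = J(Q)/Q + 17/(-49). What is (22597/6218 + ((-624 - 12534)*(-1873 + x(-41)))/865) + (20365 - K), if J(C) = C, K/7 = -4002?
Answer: 4051497898419/52709986 ≈ 76864.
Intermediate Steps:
K = -28014 (K = 7*(-4002) = -28014)
x(Q) = 32/49 (x(Q) = Q/Q + 17/(-49) = 1 + 17*(-1/49) = 1 - 17/49 = 32/49)
(22597/6218 + ((-624 - 12534)*(-1873 + x(-41)))/865) + (20365 - K) = (22597/6218 + ((-624 - 12534)*(-1873 + 32/49))/865) + (20365 - 1*(-28014)) = (22597*(1/6218) - 13158*(-91745/49)*(1/865)) + (20365 + 28014) = (22597/6218 + (1207180710/49)*(1/865)) + 48379 = (22597/6218 + 241436142/8477) + 48379 = 1501441485725/52709986 + 48379 = 4051497898419/52709986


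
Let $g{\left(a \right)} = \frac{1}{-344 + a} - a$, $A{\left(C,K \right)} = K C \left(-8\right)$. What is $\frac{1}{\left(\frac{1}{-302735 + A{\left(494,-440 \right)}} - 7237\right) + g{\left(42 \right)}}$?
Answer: $- \frac{433715790}{3157018671253} \approx -0.00013738$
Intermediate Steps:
$A{\left(C,K \right)} = - 8 C K$ ($A{\left(C,K \right)} = C K \left(-8\right) = - 8 C K$)
$\frac{1}{\left(\frac{1}{-302735 + A{\left(494,-440 \right)}} - 7237\right) + g{\left(42 \right)}} = \frac{1}{\left(\frac{1}{-302735 - 3952 \left(-440\right)} - 7237\right) + \frac{1 - 42^{2} + 344 \cdot 42}{-344 + 42}} = \frac{1}{\left(\frac{1}{-302735 + 1738880} - 7237\right) + \frac{1 - 1764 + 14448}{-302}} = \frac{1}{\left(\frac{1}{1436145} - 7237\right) - \frac{1 - 1764 + 14448}{302}} = \frac{1}{\left(\frac{1}{1436145} - 7237\right) - \frac{12685}{302}} = \frac{1}{- \frac{10393381364}{1436145} - \frac{12685}{302}} = \frac{1}{- \frac{3157018671253}{433715790}} = - \frac{433715790}{3157018671253}$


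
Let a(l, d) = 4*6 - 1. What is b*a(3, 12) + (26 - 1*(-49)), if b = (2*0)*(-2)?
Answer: 75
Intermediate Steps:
a(l, d) = 23 (a(l, d) = 24 - 1 = 23)
b = 0 (b = 0*(-2) = 0)
b*a(3, 12) + (26 - 1*(-49)) = 0*23 + (26 - 1*(-49)) = 0 + (26 + 49) = 0 + 75 = 75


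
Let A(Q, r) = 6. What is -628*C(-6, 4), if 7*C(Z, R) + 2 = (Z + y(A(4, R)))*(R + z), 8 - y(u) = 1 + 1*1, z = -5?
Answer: 1256/7 ≈ 179.43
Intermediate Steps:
y(u) = 6 (y(u) = 8 - (1 + 1*1) = 8 - (1 + 1) = 8 - 1*2 = 8 - 2 = 6)
C(Z, R) = -2/7 + (-5 + R)*(6 + Z)/7 (C(Z, R) = -2/7 + ((Z + 6)*(R - 5))/7 = -2/7 + ((6 + Z)*(-5 + R))/7 = -2/7 + ((-5 + R)*(6 + Z))/7 = -2/7 + (-5 + R)*(6 + Z)/7)
-628*C(-6, 4) = -628*(-32/7 - 5/7*(-6) + (6/7)*4 + (1/7)*4*(-6)) = -628*(-32/7 + 30/7 + 24/7 - 24/7) = -628*(-2/7) = 1256/7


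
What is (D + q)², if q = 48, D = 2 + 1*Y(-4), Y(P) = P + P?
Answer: 1764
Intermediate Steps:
Y(P) = 2*P
D = -6 (D = 2 + 1*(2*(-4)) = 2 + 1*(-8) = 2 - 8 = -6)
(D + q)² = (-6 + 48)² = 42² = 1764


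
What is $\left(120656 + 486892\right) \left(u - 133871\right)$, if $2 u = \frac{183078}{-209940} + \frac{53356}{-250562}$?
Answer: $- \frac{178265795327824515111}{2191791095} \approx -8.1333 \cdot 10^{10}$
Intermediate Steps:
$u = - \frac{4756162373}{8767164380}$ ($u = \frac{\frac{183078}{-209940} + \frac{53356}{-250562}}{2} = \frac{183078 \left(- \frac{1}{209940}\right) + 53356 \left(- \frac{1}{250562}\right)}{2} = \frac{- \frac{30513}{34990} - \frac{26678}{125281}}{2} = \frac{1}{2} \left(- \frac{4756162373}{4383582190}\right) = - \frac{4756162373}{8767164380} \approx -0.5425$)
$\left(120656 + 486892\right) \left(u - 133871\right) = \left(120656 + 486892\right) \left(- \frac{4756162373}{8767164380} - 133871\right) = 607548 \left(- \frac{1173673818877353}{8767164380}\right) = - \frac{178265795327824515111}{2191791095}$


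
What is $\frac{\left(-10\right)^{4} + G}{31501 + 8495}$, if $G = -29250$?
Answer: $- \frac{875}{1818} \approx -0.4813$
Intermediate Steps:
$\frac{\left(-10\right)^{4} + G}{31501 + 8495} = \frac{\left(-10\right)^{4} - 29250}{31501 + 8495} = \frac{10000 - 29250}{39996} = \left(-19250\right) \frac{1}{39996} = - \frac{875}{1818}$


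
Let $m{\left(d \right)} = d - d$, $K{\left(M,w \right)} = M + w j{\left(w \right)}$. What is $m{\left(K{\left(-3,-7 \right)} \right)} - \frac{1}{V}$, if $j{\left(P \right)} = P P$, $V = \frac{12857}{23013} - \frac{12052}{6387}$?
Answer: $\frac{48994677}{65078339} \approx 0.75286$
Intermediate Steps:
$V = - \frac{65078339}{48994677}$ ($V = 12857 \cdot \frac{1}{23013} - \frac{12052}{6387} = \frac{12857}{23013} - \frac{12052}{6387} = - \frac{65078339}{48994677} \approx -1.3283$)
$j{\left(P \right)} = P^{2}$
$K{\left(M,w \right)} = M + w^{3}$ ($K{\left(M,w \right)} = M + w w^{2} = M + w^{3}$)
$m{\left(d \right)} = 0$
$m{\left(K{\left(-3,-7 \right)} \right)} - \frac{1}{V} = 0 - \frac{1}{- \frac{65078339}{48994677}} = 0 - - \frac{48994677}{65078339} = 0 + \frac{48994677}{65078339} = \frac{48994677}{65078339}$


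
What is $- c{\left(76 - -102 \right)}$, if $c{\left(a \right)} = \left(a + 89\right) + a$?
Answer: $-445$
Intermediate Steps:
$c{\left(a \right)} = 89 + 2 a$ ($c{\left(a \right)} = \left(89 + a\right) + a = 89 + 2 a$)
$- c{\left(76 - -102 \right)} = - (89 + 2 \left(76 - -102\right)) = - (89 + 2 \left(76 + 102\right)) = - (89 + 2 \cdot 178) = - (89 + 356) = \left(-1\right) 445 = -445$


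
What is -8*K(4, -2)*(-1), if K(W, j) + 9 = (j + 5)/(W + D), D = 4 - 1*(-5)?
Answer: -912/13 ≈ -70.154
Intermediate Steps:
D = 9 (D = 4 + 5 = 9)
K(W, j) = -9 + (5 + j)/(9 + W) (K(W, j) = -9 + (j + 5)/(W + 9) = -9 + (5 + j)/(9 + W))
-8*K(4, -2)*(-1) = -8*(-76 - 2 - 9*4)/(9 + 4)*(-1) = -8*(-76 - 2 - 36)/13*(-1) = -8*(-114)/13*(-1) = -8*(-114/13)*(-1) = (912/13)*(-1) = -912/13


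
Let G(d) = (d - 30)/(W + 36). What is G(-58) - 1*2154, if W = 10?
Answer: -49586/23 ≈ -2155.9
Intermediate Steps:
G(d) = -15/23 + d/46 (G(d) = (d - 30)/(10 + 36) = (-30 + d)/46 = (-30 + d)*(1/46) = -15/23 + d/46)
G(-58) - 1*2154 = (-15/23 + (1/46)*(-58)) - 1*2154 = (-15/23 - 29/23) - 2154 = -44/23 - 2154 = -49586/23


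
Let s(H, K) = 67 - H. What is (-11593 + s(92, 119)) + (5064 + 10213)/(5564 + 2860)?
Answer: -97854755/8424 ≈ -11616.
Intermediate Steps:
(-11593 + s(92, 119)) + (5064 + 10213)/(5564 + 2860) = (-11593 + (67 - 1*92)) + (5064 + 10213)/(5564 + 2860) = (-11593 + (67 - 92)) + 15277/8424 = (-11593 - 25) + 15277*(1/8424) = -11618 + 15277/8424 = -97854755/8424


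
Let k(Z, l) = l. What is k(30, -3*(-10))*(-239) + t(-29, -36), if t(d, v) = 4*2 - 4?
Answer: -7166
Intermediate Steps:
t(d, v) = 4 (t(d, v) = 8 - 4 = 4)
k(30, -3*(-10))*(-239) + t(-29, -36) = -3*(-10)*(-239) + 4 = 30*(-239) + 4 = -7170 + 4 = -7166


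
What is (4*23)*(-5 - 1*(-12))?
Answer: 644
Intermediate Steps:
(4*23)*(-5 - 1*(-12)) = 92*(-5 + 12) = 92*7 = 644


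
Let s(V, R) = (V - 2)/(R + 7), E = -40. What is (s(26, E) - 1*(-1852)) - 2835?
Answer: -10821/11 ≈ -983.73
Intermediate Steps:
s(V, R) = (-2 + V)/(7 + R)
(s(26, E) - 1*(-1852)) - 2835 = ((-2 + 26)/(7 - 40) - 1*(-1852)) - 2835 = (24/(-33) + 1852) - 2835 = (-1/33*24 + 1852) - 2835 = (-8/11 + 1852) - 2835 = 20364/11 - 2835 = -10821/11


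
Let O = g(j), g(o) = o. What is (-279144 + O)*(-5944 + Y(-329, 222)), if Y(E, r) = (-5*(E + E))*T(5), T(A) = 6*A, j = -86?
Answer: -25900257880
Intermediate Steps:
O = -86
Y(E, r) = -300*E (Y(E, r) = (-5*(E + E))*(6*5) = -10*E*30 = -300*E)
(-279144 + O)*(-5944 + Y(-329, 222)) = (-279144 - 86)*(-5944 - 300*(-329)) = -279230*(-5944 + 98700) = -279230*92756 = -25900257880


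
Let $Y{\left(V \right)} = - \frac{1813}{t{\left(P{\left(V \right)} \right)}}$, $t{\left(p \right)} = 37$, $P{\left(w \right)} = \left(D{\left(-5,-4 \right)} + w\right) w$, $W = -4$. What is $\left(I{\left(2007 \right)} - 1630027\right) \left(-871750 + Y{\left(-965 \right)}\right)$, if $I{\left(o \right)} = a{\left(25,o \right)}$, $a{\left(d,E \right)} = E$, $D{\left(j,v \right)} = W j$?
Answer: $1419306207980$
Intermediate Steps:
$D{\left(j,v \right)} = - 4 j$
$P{\left(w \right)} = w \left(20 + w\right)$ ($P{\left(w \right)} = \left(\left(-4\right) \left(-5\right) + w\right) w = \left(20 + w\right) w = w \left(20 + w\right)$)
$I{\left(o \right)} = o$
$Y{\left(V \right)} = -49$ ($Y{\left(V \right)} = - \frac{1813}{37} = \left(-1813\right) \frac{1}{37} = -49$)
$\left(I{\left(2007 \right)} - 1630027\right) \left(-871750 + Y{\left(-965 \right)}\right) = \left(2007 - 1630027\right) \left(-871750 - 49\right) = \left(-1628020\right) \left(-871799\right) = 1419306207980$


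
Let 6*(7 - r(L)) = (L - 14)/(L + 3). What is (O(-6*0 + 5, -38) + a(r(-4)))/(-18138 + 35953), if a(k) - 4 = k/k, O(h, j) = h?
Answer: 2/3563 ≈ 0.00056132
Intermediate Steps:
r(L) = 7 - (-14 + L)/(6*(3 + L)) (r(L) = 7 - (L - 14)/(6*(L + 3)) = 7 - (-14 + L)/(6*(3 + L)))
a(k) = 5 (a(k) = 4 + k/k = 4 + 1 = 5)
(O(-6*0 + 5, -38) + a(r(-4)))/(-18138 + 35953) = ((-6*0 + 5) + 5)/(-18138 + 35953) = ((0 + 5) + 5)/17815 = (5 + 5)*(1/17815) = 10*(1/17815) = 2/3563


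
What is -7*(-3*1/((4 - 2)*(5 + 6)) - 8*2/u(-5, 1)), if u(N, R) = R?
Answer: 2485/22 ≈ 112.95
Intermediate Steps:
-7*(-3*1/((4 - 2)*(5 + 6)) - 8*2/u(-5, 1)) = -7*(-3*1/((4 - 2)*(5 + 6)) - 8/(1/2)) = -7*(-3/(11*2) - 8/(1*(1/2))) = -7*(-3/22 - 8/1/2) = -7*(-3*1/22 - 8*2) = -7*(-3/22 - 16) = -7*(-355/22) = 2485/22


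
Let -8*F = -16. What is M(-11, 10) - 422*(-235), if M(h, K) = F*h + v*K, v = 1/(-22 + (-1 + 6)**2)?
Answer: 297454/3 ≈ 99151.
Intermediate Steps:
F = 2 (F = -1/8*(-16) = 2)
v = 1/3 (v = 1/(-22 + 5**2) = 1/(-22 + 25) = 1/3 ≈ 0.33333)
M(h, K) = 2*h + K/3
M(-11, 10) - 422*(-235) = (2*(-11) + (1/3)*10) - 422*(-235) = (-22 + 10/3) + 99170 = -56/3 + 99170 = 297454/3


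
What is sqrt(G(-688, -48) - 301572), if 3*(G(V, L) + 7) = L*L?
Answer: 7*I*sqrt(6139) ≈ 548.46*I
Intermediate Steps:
G(V, L) = -7 + L**2/3 (G(V, L) = -7 + (L*L)/3 = -7 + L**2/3)
sqrt(G(-688, -48) - 301572) = sqrt((-7 + (1/3)*(-48)**2) - 301572) = sqrt((-7 + (1/3)*2304) - 301572) = sqrt((-7 + 768) - 301572) = sqrt(761 - 301572) = sqrt(-300811) = 7*I*sqrt(6139)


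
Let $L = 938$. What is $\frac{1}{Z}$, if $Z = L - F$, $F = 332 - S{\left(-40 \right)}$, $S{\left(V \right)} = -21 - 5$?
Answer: $\frac{1}{580} \approx 0.0017241$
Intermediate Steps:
$S{\left(V \right)} = -26$ ($S{\left(V \right)} = -21 - 5 = -26$)
$F = 358$ ($F = 332 - -26 = 332 + 26 = 358$)
$Z = 580$ ($Z = 938 - 358 = 580$)
$\frac{1}{Z} = \frac{1}{580}$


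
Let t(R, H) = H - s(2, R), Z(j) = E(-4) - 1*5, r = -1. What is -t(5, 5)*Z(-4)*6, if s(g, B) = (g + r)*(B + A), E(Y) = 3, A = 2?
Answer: -24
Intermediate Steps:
Z(j) = -2 (Z(j) = 3 - 1*5 = 3 - 5 = -2)
s(g, B) = (-1 + g)*(2 + B) (s(g, B) = (g - 1)*(B + 2) = (-1 + g)*(2 + B))
t(R, H) = -2 + H - R (t(R, H) = H - (-2 - R + 2*2 + R*2) = H - (-2 - R + 4 + 2*R) = H - (2 + R) = H + (-2 - R) = -2 + H - R)
-t(5, 5)*Z(-4)*6 = -(-2 + 5 - 1*5)*(-2*6) = -(-2 + 5 - 5)*(-12) = -(-2)*(-12) = -1*24 = -24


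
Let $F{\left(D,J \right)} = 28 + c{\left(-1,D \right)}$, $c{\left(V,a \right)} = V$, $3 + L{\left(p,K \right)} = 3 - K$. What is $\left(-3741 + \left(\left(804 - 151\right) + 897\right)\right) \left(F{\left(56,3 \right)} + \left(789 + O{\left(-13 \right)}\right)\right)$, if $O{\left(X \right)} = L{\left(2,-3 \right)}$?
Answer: $-1794429$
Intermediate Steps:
$L{\left(p,K \right)} = - K$ ($L{\left(p,K \right)} = -3 - \left(-3 + K\right) = - K$)
$O{\left(X \right)} = 3$ ($O{\left(X \right)} = \left(-1\right) \left(-3\right) = 3$)
$F{\left(D,J \right)} = 27$ ($F{\left(D,J \right)} = 28 - 1 = 27$)
$\left(-3741 + \left(\left(804 - 151\right) + 897\right)\right) \left(F{\left(56,3 \right)} + \left(789 + O{\left(-13 \right)}\right)\right) = \left(-3741 + \left(\left(804 - 151\right) + 897\right)\right) \left(27 + \left(789 + 3\right)\right) = \left(-3741 + \left(653 + 897\right)\right) \left(27 + 792\right) = \left(-3741 + 1550\right) 819 = \left(-2191\right) 819 = -1794429$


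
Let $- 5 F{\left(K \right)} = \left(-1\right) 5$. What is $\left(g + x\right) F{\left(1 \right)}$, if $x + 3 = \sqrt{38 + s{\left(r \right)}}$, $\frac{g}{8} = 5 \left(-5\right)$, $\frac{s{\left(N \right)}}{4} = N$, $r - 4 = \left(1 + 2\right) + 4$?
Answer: $-203 + \sqrt{82} \approx -193.94$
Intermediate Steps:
$r = 11$ ($r = 4 + \left(\left(1 + 2\right) + 4\right) = 4 + \left(3 + 4\right) = 4 + 7 = 11$)
$s{\left(N \right)} = 4 N$
$g = -200$ ($g = 8 \cdot 5 \left(-5\right) = 8 \left(-25\right) = -200$)
$F{\left(K \right)} = 1$ ($F{\left(K \right)} = - \frac{\left(-1\right) 5}{5} = \left(- \frac{1}{5}\right) \left(-5\right) = 1$)
$x = -3 + \sqrt{82}$ ($x = -3 + \sqrt{38 + 4 \cdot 11} = -3 + \sqrt{38 + 44} = -3 + \sqrt{82} \approx 6.0554$)
$\left(g + x\right) F{\left(1 \right)} = \left(-200 - \left(3 - \sqrt{82}\right)\right) 1 = \left(-203 + \sqrt{82}\right) 1 = -203 + \sqrt{82}$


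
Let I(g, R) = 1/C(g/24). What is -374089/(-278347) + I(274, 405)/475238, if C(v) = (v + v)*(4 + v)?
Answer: 2252933637956887/1676331879673585 ≈ 1.3440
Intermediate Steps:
C(v) = 2*v*(4 + v) (C(v) = (2*v)*(4 + v) = 2*v*(4 + v))
I(g, R) = 12/(g*(4 + g/24)) (I(g, R) = 1/(2*(g/24)*(4 + g/24)) = 1/(g*(4 + g/24)/12) = 12/(g*(4 + g/24)))
-374089/(-278347) + I(274, 405)/475238 = -374089/(-278347) + (288/(274*(96 + 274)))/475238 = -374089*(-1/278347) + (288*(1/274)/370)*(1/475238) = 374089/278347 + (288*(1/274)*(1/370))*(1/475238) = 374089/278347 + (72/25345)*(1/475238) = 374089/278347 + 36/6022453555 = 2252933637956887/1676331879673585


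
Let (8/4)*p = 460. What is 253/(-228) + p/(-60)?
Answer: -1127/228 ≈ -4.9430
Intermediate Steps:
p = 230 (p = (½)*460 = 230)
253/(-228) + p/(-60) = 253/(-228) + 230/(-60) = 253*(-1/228) + 230*(-1/60) = -253/228 - 23/6 = -1127/228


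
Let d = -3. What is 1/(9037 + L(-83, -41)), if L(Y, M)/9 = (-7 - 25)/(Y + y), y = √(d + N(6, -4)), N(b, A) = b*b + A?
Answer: 15504431/140167568795 - 72*√29/140167568795 ≈ 0.00011061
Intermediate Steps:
N(b, A) = A + b² (N(b, A) = b² + A = A + b²)
y = √29 (y = √(-3 + (-4 + 6²)) = √(-3 + (-4 + 36)) = √(-3 + 32) = √29 ≈ 5.3852)
L(Y, M) = -288/(Y + √29) (L(Y, M) = 9*((-7 - 25)/(Y + √29)) = 9*(-32/(Y + √29)) = -288/(Y + √29))
1/(9037 + L(-83, -41)) = 1/(9037 - 288/(-83 + √29))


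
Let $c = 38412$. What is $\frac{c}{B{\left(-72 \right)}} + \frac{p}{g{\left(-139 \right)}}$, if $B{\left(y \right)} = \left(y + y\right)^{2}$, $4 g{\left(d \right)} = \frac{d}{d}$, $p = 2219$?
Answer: $\frac{5113643}{576} \approx 8877.8$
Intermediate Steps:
$g{\left(d \right)} = \frac{1}{4}$ ($g{\left(d \right)} = \frac{d \frac{1}{d}}{4} = \frac{1}{4} \cdot 1 = \frac{1}{4}$)
$B{\left(y \right)} = 4 y^{2}$ ($B{\left(y \right)} = \left(2 y\right)^{2} = 4 y^{2}$)
$\frac{c}{B{\left(-72 \right)}} + \frac{p}{g{\left(-139 \right)}} = \frac{38412}{4 \left(-72\right)^{2}} + 2219 \frac{1}{\frac{1}{4}} = \frac{38412}{4 \cdot 5184} + 2219 \cdot 4 = \frac{38412}{20736} + 8876 = 38412 \cdot \frac{1}{20736} + 8876 = \frac{1067}{576} + 8876 = \frac{5113643}{576}$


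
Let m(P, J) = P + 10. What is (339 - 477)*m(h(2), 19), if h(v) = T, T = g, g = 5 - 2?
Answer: -1794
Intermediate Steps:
g = 3
T = 3
h(v) = 3
m(P, J) = 10 + P
(339 - 477)*m(h(2), 19) = (339 - 477)*(10 + 3) = -138*13 = -1794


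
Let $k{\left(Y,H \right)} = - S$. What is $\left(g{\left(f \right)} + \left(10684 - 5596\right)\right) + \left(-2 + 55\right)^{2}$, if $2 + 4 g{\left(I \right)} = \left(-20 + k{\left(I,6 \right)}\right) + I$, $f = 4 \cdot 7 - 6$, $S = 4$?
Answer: $7896$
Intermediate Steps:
$k{\left(Y,H \right)} = -4$ ($k{\left(Y,H \right)} = \left(-1\right) 4 = -4$)
$f = 22$ ($f = 28 - 6 = 22$)
$g{\left(I \right)} = - \frac{13}{2} + \frac{I}{4}$ ($g{\left(I \right)} = - \frac{1}{2} + \frac{\left(-20 - 4\right) + I}{4} = - \frac{1}{2} + \frac{-24 + I}{4} = - \frac{1}{2} + \left(-6 + \frac{I}{4}\right) = - \frac{13}{2} + \frac{I}{4}$)
$\left(g{\left(f \right)} + \left(10684 - 5596\right)\right) + \left(-2 + 55\right)^{2} = \left(\left(- \frac{13}{2} + \frac{1}{4} \cdot 22\right) + \left(10684 - 5596\right)\right) + \left(-2 + 55\right)^{2} = \left(\left(- \frac{13}{2} + \frac{11}{2}\right) + 5088\right) + 53^{2} = \left(-1 + 5088\right) + 2809 = 5087 + 2809 = 7896$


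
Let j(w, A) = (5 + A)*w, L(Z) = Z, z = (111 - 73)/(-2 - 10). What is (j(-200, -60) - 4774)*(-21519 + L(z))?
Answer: -401991029/3 ≈ -1.3400e+8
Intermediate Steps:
z = -19/6 (z = 38/(-12) = 38*(-1/12) = -19/6 ≈ -3.1667)
j(w, A) = w*(5 + A)
(j(-200, -60) - 4774)*(-21519 + L(z)) = (-200*(5 - 60) - 4774)*(-21519 - 19/6) = (-200*(-55) - 4774)*(-129133/6) = (11000 - 4774)*(-129133/6) = 6226*(-129133/6) = -401991029/3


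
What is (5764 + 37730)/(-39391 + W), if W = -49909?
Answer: -21747/44650 ≈ -0.48705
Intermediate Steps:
(5764 + 37730)/(-39391 + W) = (5764 + 37730)/(-39391 - 49909) = 43494/(-89300) = 43494*(-1/89300) = -21747/44650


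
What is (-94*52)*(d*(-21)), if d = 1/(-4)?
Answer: -25662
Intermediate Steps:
d = -¼ (d = 1*(-¼) = -¼ ≈ -0.25000)
(-94*52)*(d*(-21)) = (-94*52)*(-¼*(-21)) = -4888*21/4 = -25662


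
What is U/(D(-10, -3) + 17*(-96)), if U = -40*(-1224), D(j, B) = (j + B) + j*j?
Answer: -3264/103 ≈ -31.689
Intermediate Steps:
D(j, B) = B + j + j**2 (D(j, B) = (B + j) + j**2 = B + j + j**2)
U = 48960
U/(D(-10, -3) + 17*(-96)) = 48960/((-3 - 10 + (-10)**2) + 17*(-96)) = 48960/((-3 - 10 + 100) - 1632) = 48960/(87 - 1632) = 48960/(-1545) = 48960*(-1/1545) = -3264/103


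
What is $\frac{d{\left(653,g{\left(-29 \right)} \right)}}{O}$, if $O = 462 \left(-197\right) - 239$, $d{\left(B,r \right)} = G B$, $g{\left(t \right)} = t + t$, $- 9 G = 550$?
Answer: $\frac{359150}{821277} \approx 0.43731$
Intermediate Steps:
$G = - \frac{550}{9}$ ($G = \left(- \frac{1}{9}\right) 550 = - \frac{550}{9} \approx -61.111$)
$g{\left(t \right)} = 2 t$
$d{\left(B,r \right)} = - \frac{550 B}{9}$
$O = -91253$ ($O = -91014 - 239 = -91253$)
$\frac{d{\left(653,g{\left(-29 \right)} \right)}}{O} = \frac{\left(- \frac{550}{9}\right) 653}{-91253} = \left(- \frac{359150}{9}\right) \left(- \frac{1}{91253}\right) = \frac{359150}{821277}$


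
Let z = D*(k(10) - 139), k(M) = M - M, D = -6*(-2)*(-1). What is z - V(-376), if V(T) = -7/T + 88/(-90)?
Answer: 28238789/16920 ≈ 1669.0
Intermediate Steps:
V(T) = -44/45 - 7/T (V(T) = -7/T + 88*(-1/90) = -7/T - 44/45 = -44/45 - 7/T)
D = -12 (D = 12*(-1) = -12)
k(M) = 0
z = 1668 (z = -12*(0 - 139) = -12*(-139) = 1668)
z - V(-376) = 1668 - (-44/45 - 7/(-376)) = 1668 - (-44/45 - 7*(-1/376)) = 1668 - (-44/45 + 7/376) = 1668 - 1*(-16229/16920) = 1668 + 16229/16920 = 28238789/16920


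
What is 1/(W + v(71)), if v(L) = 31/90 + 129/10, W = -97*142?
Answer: -45/619234 ≈ -7.2670e-5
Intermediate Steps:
W = -13774
v(L) = 596/45 (v(L) = 31*(1/90) + 129*(⅒) = 31/90 + 129/10 = 596/45)
1/(W + v(71)) = 1/(-13774 + 596/45) = 1/(-619234/45) = -45/619234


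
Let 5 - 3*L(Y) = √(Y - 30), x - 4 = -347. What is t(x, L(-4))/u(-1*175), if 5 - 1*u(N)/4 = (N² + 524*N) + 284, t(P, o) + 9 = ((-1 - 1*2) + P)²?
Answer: 119707/243184 ≈ 0.49225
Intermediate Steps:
x = -343 (x = 4 - 347 = -343)
L(Y) = 5/3 - √(-30 + Y)/3 (L(Y) = 5/3 - √(Y - 30)/3 = 5/3 - √(-30 + Y)/3)
t(P, o) = -9 + (-3 + P)² (t(P, o) = -9 + ((-1 - 1*2) + P)² = -9 + ((-1 - 2) + P)² = -9 + (-3 + P)²)
u(N) = -1116 - 2096*N - 4*N² (u(N) = 20 - 4*((N² + 524*N) + 284) = 20 - 4*(284 + N² + 524*N) = 20 + (-1136 - 2096*N - 4*N²) = -1116 - 2096*N - 4*N²)
t(x, L(-4))/u(-1*175) = (-343*(-6 - 343))/(-1116 - (-2096)*175 - 4*(-1*175)²) = (-343*(-349))/(-1116 - 2096*(-175) - 4*(-175)²) = 119707/(-1116 + 366800 - 4*30625) = 119707/(-1116 + 366800 - 122500) = 119707/243184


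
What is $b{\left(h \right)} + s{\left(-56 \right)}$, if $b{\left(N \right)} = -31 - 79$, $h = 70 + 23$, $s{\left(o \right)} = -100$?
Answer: $-210$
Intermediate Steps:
$h = 93$
$b{\left(N \right)} = -110$ ($b{\left(N \right)} = -31 - 79 = -110$)
$b{\left(h \right)} + s{\left(-56 \right)} = -110 - 100 = -210$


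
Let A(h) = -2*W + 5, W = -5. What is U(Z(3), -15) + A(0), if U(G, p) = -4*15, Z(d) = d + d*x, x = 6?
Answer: -45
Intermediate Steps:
A(h) = 15 (A(h) = -2*(-5) + 5 = 10 + 5 = 15)
Z(d) = 7*d (Z(d) = d + d*6 = d + 6*d = 7*d)
U(G, p) = -60
U(Z(3), -15) + A(0) = -60 + 15 = -45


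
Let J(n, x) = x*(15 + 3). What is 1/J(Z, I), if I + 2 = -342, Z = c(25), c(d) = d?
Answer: -1/6192 ≈ -0.00016150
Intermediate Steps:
Z = 25
I = -344 (I = -2 - 342 = -344)
J(n, x) = 18*x (J(n, x) = x*18 = 18*x)
1/J(Z, I) = 1/(18*(-344)) = 1/(-6192) = -1/6192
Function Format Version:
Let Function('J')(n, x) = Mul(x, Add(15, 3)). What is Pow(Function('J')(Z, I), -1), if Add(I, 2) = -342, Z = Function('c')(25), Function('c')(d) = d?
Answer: Rational(-1, 6192) ≈ -0.00016150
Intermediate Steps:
Z = 25
I = -344 (I = Add(-2, -342) = -344)
Function('J')(n, x) = Mul(18, x) (Function('J')(n, x) = Mul(x, 18) = Mul(18, x))
Pow(Function('J')(Z, I), -1) = Pow(Mul(18, -344), -1) = Pow(-6192, -1) = Rational(-1, 6192)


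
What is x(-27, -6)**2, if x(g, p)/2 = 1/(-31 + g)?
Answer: 1/841 ≈ 0.0011891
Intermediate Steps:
x(g, p) = 2/(-31 + g)
x(-27, -6)**2 = (2/(-31 - 27))**2 = (2/(-58))**2 = (2*(-1/58))**2 = (-1/29)**2 = 1/841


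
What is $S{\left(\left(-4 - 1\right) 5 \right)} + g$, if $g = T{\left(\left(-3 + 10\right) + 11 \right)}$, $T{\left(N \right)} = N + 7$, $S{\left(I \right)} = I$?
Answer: $0$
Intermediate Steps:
$T{\left(N \right)} = 7 + N$
$g = 25$ ($g = 7 + \left(\left(-3 + 10\right) + 11\right) = 7 + \left(7 + 11\right) = 7 + 18 = 25$)
$S{\left(\left(-4 - 1\right) 5 \right)} + g = \left(-4 - 1\right) 5 + 25 = \left(-5\right) 5 + 25 = -25 + 25 = 0$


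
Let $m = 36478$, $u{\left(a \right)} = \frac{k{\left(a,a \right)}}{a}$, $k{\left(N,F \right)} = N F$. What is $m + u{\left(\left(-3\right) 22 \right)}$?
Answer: $36412$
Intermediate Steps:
$k{\left(N,F \right)} = F N$
$u{\left(a \right)} = a$ ($u{\left(a \right)} = \frac{a a}{a} = \frac{a^{2}}{a} = a$)
$m + u{\left(\left(-3\right) 22 \right)} = 36478 - 66 = 36412$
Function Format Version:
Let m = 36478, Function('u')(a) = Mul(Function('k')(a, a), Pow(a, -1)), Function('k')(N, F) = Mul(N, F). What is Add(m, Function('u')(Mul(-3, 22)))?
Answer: 36412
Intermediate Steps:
Function('k')(N, F) = Mul(F, N)
Function('u')(a) = a (Function('u')(a) = Mul(Mul(a, a), Pow(a, -1)) = Mul(Pow(a, 2), Pow(a, -1)) = a)
Add(m, Function('u')(Mul(-3, 22))) = Add(36478, Mul(-3, 22)) = Add(36478, -66) = 36412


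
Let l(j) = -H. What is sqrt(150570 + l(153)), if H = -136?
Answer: sqrt(150706) ≈ 388.21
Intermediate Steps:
l(j) = 136 (l(j) = -1*(-136) = 136)
sqrt(150570 + l(153)) = sqrt(150570 + 136) = sqrt(150706)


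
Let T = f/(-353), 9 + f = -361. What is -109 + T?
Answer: -38107/353 ≈ -107.95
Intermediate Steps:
f = -370 (f = -9 - 361 = -370)
T = 370/353 (T = -370/(-353) = -370*(-1/353) = 370/353 ≈ 1.0482)
-109 + T = -109 + 370/353 = -38107/353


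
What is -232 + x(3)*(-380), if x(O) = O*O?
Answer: -3652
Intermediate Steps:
x(O) = O**2
-232 + x(3)*(-380) = -232 + 3**2*(-380) = -232 + 9*(-380) = -232 - 3420 = -3652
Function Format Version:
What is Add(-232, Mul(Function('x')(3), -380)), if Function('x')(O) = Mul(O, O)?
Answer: -3652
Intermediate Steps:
Function('x')(O) = Pow(O, 2)
Add(-232, Mul(Function('x')(3), -380)) = Add(-232, Mul(Pow(3, 2), -380)) = Add(-232, Mul(9, -380)) = Add(-232, -3420) = -3652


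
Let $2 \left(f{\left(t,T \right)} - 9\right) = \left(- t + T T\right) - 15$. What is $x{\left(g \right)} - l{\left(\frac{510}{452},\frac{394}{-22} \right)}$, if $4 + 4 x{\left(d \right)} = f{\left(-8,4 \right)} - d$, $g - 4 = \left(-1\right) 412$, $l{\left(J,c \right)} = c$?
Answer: $\frac{10761}{88} \approx 122.28$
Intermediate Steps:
$g = -408$ ($g = 4 - 412 = -408$)
$f{\left(t,T \right)} = \frac{3}{2} + \frac{T^{2}}{2} - \frac{t}{2}$ ($f{\left(t,T \right)} = 9 + \frac{\left(- t + T T\right) - 15}{2} = 9 + \frac{\left(- t + T^{2}\right) - 15}{2} = 9 + \frac{\left(T^{2} - t\right) - 15}{2} = 9 + \frac{-15 + T^{2} - t}{2} = 9 - \left(\frac{15}{2} + \frac{t}{2} - \frac{T^{2}}{2}\right) = \frac{3}{2} + \frac{T^{2}}{2} - \frac{t}{2}$)
$x{\left(d \right)} = \frac{19}{8} - \frac{d}{4}$ ($x{\left(d \right)} = -1 + \frac{\left(\frac{3}{2} + \frac{4^{2}}{2} - -4\right) - d}{4} = -1 + \frac{\left(\frac{3}{2} + \frac{1}{2} \cdot 16 + 4\right) - d}{4} = -1 + \frac{\left(\frac{3}{2} + 8 + 4\right) - d}{4} = -1 + \frac{\frac{27}{2} - d}{4} = -1 - \left(- \frac{27}{8} + \frac{d}{4}\right) = \frac{19}{8} - \frac{d}{4}$)
$x{\left(g \right)} - l{\left(\frac{510}{452},\frac{394}{-22} \right)} = \left(\frac{19}{8} - -102\right) - \frac{394}{-22} = \left(\frac{19}{8} + 102\right) - 394 \left(- \frac{1}{22}\right) = \frac{835}{8} - - \frac{197}{11} = \frac{835}{8} + \frac{197}{11} = \frac{10761}{88}$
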